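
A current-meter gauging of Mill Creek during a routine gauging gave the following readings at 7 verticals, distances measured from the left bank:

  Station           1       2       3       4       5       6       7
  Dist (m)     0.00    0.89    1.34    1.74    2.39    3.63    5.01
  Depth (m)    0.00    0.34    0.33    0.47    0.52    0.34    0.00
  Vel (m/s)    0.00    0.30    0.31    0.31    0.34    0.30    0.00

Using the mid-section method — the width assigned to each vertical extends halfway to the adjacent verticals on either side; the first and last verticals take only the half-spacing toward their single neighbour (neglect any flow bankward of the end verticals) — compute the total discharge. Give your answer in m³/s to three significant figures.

w_2 = (1.34 − 0.00)/2 = 0.67 m; q_2 = 0.30 × 0.34 × 0.67 = 0.06834 m³/s
w_3 = (1.74 − 0.89)/2 = 0.425 m; q_3 = 0.31 × 0.33 × 0.425 = 0.04348 m³/s
w_4 = (2.39 − 1.34)/2 = 0.525 m; q_4 = 0.31 × 0.47 × 0.525 = 0.07649 m³/s
w_5 = (3.63 − 1.74)/2 = 0.945 m; q_5 = 0.34 × 0.52 × 0.945 = 0.1671 m³/s
w_6 = (5.01 − 2.39)/2 = 1.31 m; q_6 = 0.30 × 0.34 × 1.31 = 0.1336 m³/s
Stations 1, 7 contribute zero (depth or velocity is 0).
Q = Σ qᵢ = 0.4890 m³/s

0.489 m³/s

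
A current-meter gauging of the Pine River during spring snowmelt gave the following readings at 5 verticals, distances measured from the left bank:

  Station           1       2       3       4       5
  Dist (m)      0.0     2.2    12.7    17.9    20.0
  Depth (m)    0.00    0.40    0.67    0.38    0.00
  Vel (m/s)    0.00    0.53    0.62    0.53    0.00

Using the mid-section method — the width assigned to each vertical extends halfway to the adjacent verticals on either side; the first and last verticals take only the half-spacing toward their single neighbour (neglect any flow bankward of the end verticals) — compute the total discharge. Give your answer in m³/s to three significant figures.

5.34 m³/s

w_2 = (12.7 − 0.0)/2 = 6.35 m; q_2 = 0.53 × 0.40 × 6.35 = 1.346 m³/s
w_3 = (17.9 − 2.2)/2 = 7.85 m; q_3 = 0.62 × 0.67 × 7.85 = 3.261 m³/s
w_4 = (20.0 − 12.7)/2 = 3.65 m; q_4 = 0.53 × 0.38 × 3.65 = 0.7351 m³/s
Stations 1, 5 contribute zero (depth or velocity is 0).
Q = Σ qᵢ = 5.342 m³/s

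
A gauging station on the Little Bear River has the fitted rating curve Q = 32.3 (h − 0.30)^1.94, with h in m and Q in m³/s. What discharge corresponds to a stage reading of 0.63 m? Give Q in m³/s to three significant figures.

3.76 m³/s

Q = 32.3 × (0.63 − 0.30)^1.94 = 32.3 × 0.33^1.94 = 3.759 m³/s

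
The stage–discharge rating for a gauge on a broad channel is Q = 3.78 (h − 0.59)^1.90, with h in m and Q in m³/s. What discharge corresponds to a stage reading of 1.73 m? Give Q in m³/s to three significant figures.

4.85 m³/s

Q = 3.78 × (1.73 − 0.59)^1.90 = 3.78 × 1.14^1.90 = 4.849 m³/s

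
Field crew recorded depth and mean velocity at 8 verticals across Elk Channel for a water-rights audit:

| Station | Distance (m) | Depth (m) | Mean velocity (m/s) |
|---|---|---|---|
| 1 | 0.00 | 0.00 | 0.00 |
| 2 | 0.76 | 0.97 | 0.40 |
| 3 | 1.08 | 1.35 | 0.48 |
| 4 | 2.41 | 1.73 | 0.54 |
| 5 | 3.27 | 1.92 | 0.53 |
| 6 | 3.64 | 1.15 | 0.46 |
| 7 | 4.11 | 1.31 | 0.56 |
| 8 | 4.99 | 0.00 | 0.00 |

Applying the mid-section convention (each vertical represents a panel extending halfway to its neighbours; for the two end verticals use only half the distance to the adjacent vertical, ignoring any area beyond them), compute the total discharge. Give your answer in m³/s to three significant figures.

3.11 m³/s

w_2 = (1.08 − 0.00)/2 = 0.54 m; q_2 = 0.40 × 0.97 × 0.54 = 0.2095 m³/s
w_3 = (2.41 − 0.76)/2 = 0.825 m; q_3 = 0.48 × 1.35 × 0.825 = 0.5346 m³/s
w_4 = (3.27 − 1.08)/2 = 1.095 m; q_4 = 0.54 × 1.73 × 1.095 = 1.023 m³/s
w_5 = (3.64 − 2.41)/2 = 0.615 m; q_5 = 0.53 × 1.92 × 0.615 = 0.6258 m³/s
w_6 = (4.11 − 3.27)/2 = 0.42 m; q_6 = 0.46 × 1.15 × 0.42 = 0.2222 m³/s
w_7 = (4.99 − 3.64)/2 = 0.675 m; q_7 = 0.56 × 1.31 × 0.675 = 0.4952 m³/s
Stations 1, 8 contribute zero (depth or velocity is 0).
Q = Σ qᵢ = 3.110 m³/s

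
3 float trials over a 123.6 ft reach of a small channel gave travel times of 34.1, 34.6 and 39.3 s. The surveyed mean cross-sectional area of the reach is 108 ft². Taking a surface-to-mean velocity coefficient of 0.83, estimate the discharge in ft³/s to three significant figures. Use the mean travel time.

308 ft³/s

t̄ = (34.1 + 34.6 + 39.3) / 3 = 36 s
v_surface = L / t̄ = 123.6 / 36 = 3.433 ft/s
v_mean = 0.83 × 3.433 = 2.850 ft/s
Q = A × v_mean = 108 × 2.850 = 307.8 ft³/s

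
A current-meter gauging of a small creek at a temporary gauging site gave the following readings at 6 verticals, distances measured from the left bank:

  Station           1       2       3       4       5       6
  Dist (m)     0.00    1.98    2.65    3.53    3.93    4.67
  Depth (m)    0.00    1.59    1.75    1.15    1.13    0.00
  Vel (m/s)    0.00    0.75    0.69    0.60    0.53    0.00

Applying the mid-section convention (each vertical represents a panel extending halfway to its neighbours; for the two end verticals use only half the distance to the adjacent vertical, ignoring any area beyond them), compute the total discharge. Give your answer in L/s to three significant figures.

3300 L/s

w_2 = (2.65 − 0.00)/2 = 1.325 m; q_2 = 0.75 × 1.59 × 1.325 = 1.580 m³/s
w_3 = (3.53 − 1.98)/2 = 0.775 m; q_3 = 0.69 × 1.75 × 0.775 = 0.9358 m³/s
w_4 = (3.93 − 2.65)/2 = 0.64 m; q_4 = 0.60 × 1.15 × 0.64 = 0.4416 m³/s
w_5 = (4.67 − 3.53)/2 = 0.57 m; q_5 = 0.53 × 1.13 × 0.57 = 0.3414 m³/s
Stations 1, 6 contribute zero (depth or velocity is 0).
Q = Σ qᵢ = 3.299 m³/s
= 3.299 × 1000 = 3299 L/s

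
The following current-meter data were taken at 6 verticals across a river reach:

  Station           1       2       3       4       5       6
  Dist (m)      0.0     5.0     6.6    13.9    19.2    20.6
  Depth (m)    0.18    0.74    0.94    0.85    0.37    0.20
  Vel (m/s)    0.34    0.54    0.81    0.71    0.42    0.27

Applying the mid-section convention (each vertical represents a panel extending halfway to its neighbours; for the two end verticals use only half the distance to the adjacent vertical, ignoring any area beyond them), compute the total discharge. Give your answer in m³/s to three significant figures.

9.22 m³/s

w_1 = (5.0 − 0.0)/2 = 2.5 m; q_1 = 0.34 × 0.18 × 2.5 = 0.1530 m³/s
w_2 = (6.6 − 0.0)/2 = 3.3 m; q_2 = 0.54 × 0.74 × 3.3 = 1.319 m³/s
w_3 = (13.9 − 5.0)/2 = 4.45 m; q_3 = 0.81 × 0.94 × 4.45 = 3.388 m³/s
w_4 = (19.2 − 6.6)/2 = 6.3 m; q_4 = 0.71 × 0.85 × 6.3 = 3.802 m³/s
w_5 = (20.6 − 13.9)/2 = 3.35 m; q_5 = 0.42 × 0.37 × 3.35 = 0.5206 m³/s
w_6 = (20.6 − 19.2)/2 = 0.7 m; q_6 = 0.27 × 0.20 × 0.7 = 0.03780 m³/s
Q = Σ qᵢ = 9.220 m³/s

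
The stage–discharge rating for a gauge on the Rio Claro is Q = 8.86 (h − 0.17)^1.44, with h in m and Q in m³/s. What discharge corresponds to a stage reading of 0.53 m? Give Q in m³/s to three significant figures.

2.03 m³/s

Q = 8.86 × (0.53 − 0.17)^1.44 = 8.86 × 0.36^1.44 = 2.035 m³/s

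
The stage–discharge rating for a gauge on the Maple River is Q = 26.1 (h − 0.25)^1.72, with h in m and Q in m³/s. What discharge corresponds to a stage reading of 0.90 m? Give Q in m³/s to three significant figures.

12.4 m³/s

Q = 26.1 × (0.90 − 0.25)^1.72 = 26.1 × 0.65^1.72 = 12.44 m³/s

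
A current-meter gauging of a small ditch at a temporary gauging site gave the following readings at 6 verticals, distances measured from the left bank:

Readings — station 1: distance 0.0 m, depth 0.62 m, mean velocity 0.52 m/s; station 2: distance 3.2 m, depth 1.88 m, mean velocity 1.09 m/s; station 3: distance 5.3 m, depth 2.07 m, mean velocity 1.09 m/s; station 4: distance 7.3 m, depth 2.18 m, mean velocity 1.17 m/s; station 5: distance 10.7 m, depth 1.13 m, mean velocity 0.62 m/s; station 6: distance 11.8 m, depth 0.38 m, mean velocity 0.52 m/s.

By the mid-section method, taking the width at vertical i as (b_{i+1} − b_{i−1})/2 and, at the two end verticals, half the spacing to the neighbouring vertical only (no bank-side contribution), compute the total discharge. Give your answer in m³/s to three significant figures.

19.1 m³/s

w_1 = (3.2 − 0.0)/2 = 1.6 m; q_1 = 0.52 × 0.62 × 1.6 = 0.5158 m³/s
w_2 = (5.3 − 0.0)/2 = 2.65 m; q_2 = 1.09 × 1.88 × 2.65 = 5.430 m³/s
w_3 = (7.3 − 3.2)/2 = 2.05 m; q_3 = 1.09 × 2.07 × 2.05 = 4.625 m³/s
w_4 = (10.7 − 5.3)/2 = 2.7 m; q_4 = 1.17 × 2.18 × 2.7 = 6.887 m³/s
w_5 = (11.8 − 7.3)/2 = 2.25 m; q_5 = 0.62 × 1.13 × 2.25 = 1.576 m³/s
w_6 = (11.8 − 10.7)/2 = 0.55 m; q_6 = 0.52 × 0.38 × 0.55 = 0.1087 m³/s
Q = Σ qᵢ = 19.14 m³/s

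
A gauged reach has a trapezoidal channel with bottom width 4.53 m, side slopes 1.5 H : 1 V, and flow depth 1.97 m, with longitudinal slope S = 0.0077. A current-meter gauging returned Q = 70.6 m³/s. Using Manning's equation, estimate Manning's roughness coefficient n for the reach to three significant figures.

0.0215

A = (b + z·y)·y = (4.53 + 1.5×1.97)×1.97 = 14.75 m²
P = b + 2y√(1+z²) = 4.53 + 2×1.97×√(1+1.5²) = 11.63 m
R = A/P = 14.75/11.63 = 1.268 m
n = (1/Q)·A·R^(2/3)·S^(1/2) = (1/70.6) × 14.75 × 1.171 × 0.08775 = 0.02147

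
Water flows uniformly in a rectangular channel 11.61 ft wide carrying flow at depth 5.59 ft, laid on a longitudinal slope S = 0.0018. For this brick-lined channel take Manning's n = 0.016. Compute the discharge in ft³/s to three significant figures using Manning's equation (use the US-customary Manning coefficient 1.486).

514 ft³/s

A = b·y = 11.61 × 5.59 = 64.90 ft²
P = b + 2y = 11.61 + 2×5.59 = 22.79 ft
R = A/P = 64.90/22.79 = 2.848 ft
Q = (1.486/n)·A·R^(2/3)·S^(1/2) = (1.486/0.016) × 64.90 × 2.848^(2/3) × 0.0018^(1/2) = 513.8 ft³/s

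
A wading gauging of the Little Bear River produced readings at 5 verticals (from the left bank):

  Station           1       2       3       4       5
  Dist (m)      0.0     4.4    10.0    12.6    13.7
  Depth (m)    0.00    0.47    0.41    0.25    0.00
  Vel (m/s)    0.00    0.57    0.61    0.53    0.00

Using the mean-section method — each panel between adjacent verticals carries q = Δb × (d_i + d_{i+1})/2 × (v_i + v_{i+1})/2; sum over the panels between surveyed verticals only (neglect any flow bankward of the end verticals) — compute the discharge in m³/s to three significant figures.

2.27 m³/s

Panel 1-2: Δb = 4.4 m, d̄ = (0.00+0.47)/2 = 0.235, v̄ = (0.00+0.57)/2 = 0.285 → q = 4.4×0.235×0.285 = 0.2947 m³/s
Panel 2-3: Δb = 5.6 m, d̄ = (0.47+0.41)/2 = 0.44, v̄ = (0.57+0.61)/2 = 0.59 → q = 5.6×0.44×0.59 = 1.454 m³/s
Panel 3-4: Δb = 2.6 m, d̄ = (0.41+0.25)/2 = 0.33, v̄ = (0.61+0.53)/2 = 0.57 → q = 2.6×0.33×0.57 = 0.4891 m³/s
Panel 4-5: Δb = 1.1 m, d̄ = (0.25+0.00)/2 = 0.125, v̄ = (0.53+0.00)/2 = 0.265 → q = 1.1×0.125×0.265 = 0.03644 m³/s
Q = Σ q = 2.274 m³/s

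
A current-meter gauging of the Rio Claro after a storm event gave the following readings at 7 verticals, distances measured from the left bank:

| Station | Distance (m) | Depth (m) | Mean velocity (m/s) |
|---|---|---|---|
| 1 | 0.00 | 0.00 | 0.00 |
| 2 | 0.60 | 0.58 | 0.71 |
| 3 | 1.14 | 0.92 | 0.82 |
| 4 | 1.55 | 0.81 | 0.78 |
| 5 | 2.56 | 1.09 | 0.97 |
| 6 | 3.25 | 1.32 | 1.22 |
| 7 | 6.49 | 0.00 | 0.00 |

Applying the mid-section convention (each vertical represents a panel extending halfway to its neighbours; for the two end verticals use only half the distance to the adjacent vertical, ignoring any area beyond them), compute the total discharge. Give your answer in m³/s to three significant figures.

5.10 m³/s

w_2 = (1.14 − 0.00)/2 = 0.57 m; q_2 = 0.71 × 0.58 × 0.57 = 0.2347 m³/s
w_3 = (1.55 − 0.60)/2 = 0.475 m; q_3 = 0.82 × 0.92 × 0.475 = 0.3583 m³/s
w_4 = (2.56 − 1.14)/2 = 0.71 m; q_4 = 0.78 × 0.81 × 0.71 = 0.4486 m³/s
w_5 = (3.25 − 1.55)/2 = 0.85 m; q_5 = 0.97 × 1.09 × 0.85 = 0.8987 m³/s
w_6 = (6.49 − 2.56)/2 = 1.965 m; q_6 = 1.22 × 1.32 × 1.965 = 3.164 m³/s
Stations 1, 7 contribute zero (depth or velocity is 0).
Q = Σ qᵢ = 5.105 m³/s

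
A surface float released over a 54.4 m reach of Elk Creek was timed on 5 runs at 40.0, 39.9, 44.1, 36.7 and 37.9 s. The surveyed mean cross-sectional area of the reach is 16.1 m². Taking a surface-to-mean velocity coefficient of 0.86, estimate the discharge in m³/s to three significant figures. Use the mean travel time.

19.0 m³/s

t̄ = (40.0 + 39.9 + 44.1 + 36.7 + 37.9) / 5 = 39.72 s
v_surface = L / t̄ = 54.4 / 39.72 = 1.370 m/s
v_mean = 0.86 × 1.370 = 1.178 m/s
Q = A × v_mean = 16.1 × 1.178 = 18.96 m³/s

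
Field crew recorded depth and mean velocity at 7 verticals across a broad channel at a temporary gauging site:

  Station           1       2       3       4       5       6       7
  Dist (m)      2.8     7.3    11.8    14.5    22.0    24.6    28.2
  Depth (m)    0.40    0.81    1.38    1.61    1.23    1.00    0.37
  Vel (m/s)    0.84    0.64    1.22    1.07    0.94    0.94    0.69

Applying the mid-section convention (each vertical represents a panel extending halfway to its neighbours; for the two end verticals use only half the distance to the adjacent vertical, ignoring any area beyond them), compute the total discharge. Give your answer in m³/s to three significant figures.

w_1 = (7.3 − 2.8)/2 = 2.25 m; q_1 = 0.84 × 0.40 × 2.25 = 0.7560 m³/s
w_2 = (11.8 − 2.8)/2 = 4.5 m; q_2 = 0.64 × 0.81 × 4.5 = 2.333 m³/s
w_3 = (14.5 − 7.3)/2 = 3.6 m; q_3 = 1.22 × 1.38 × 3.6 = 6.061 m³/s
w_4 = (22.0 − 11.8)/2 = 5.1 m; q_4 = 1.07 × 1.61 × 5.1 = 8.786 m³/s
w_5 = (24.6 − 14.5)/2 = 5.05 m; q_5 = 0.94 × 1.23 × 5.05 = 5.839 m³/s
w_6 = (28.2 − 22.0)/2 = 3.1 m; q_6 = 0.94 × 1.00 × 3.1 = 2.914 m³/s
w_7 = (28.2 − 24.6)/2 = 1.8 m; q_7 = 0.69 × 0.37 × 1.8 = 0.4595 m³/s
Q = Σ qᵢ = 27.15 m³/s

27.1 m³/s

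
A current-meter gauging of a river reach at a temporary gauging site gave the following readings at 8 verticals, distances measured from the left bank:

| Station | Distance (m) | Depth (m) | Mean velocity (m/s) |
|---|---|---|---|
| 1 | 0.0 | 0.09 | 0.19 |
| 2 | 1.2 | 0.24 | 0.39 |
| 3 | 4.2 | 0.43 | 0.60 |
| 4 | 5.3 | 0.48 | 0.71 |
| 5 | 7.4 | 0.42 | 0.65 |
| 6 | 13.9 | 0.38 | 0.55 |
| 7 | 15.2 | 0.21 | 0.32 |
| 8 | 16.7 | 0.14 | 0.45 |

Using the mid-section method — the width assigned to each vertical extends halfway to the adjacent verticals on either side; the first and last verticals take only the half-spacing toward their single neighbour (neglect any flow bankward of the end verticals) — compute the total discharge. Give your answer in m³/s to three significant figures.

3.41 m³/s

w_1 = (1.2 − 0.0)/2 = 0.6 m; q_1 = 0.19 × 0.09 × 0.6 = 0.01026 m³/s
w_2 = (4.2 − 0.0)/2 = 2.1 m; q_2 = 0.39 × 0.24 × 2.1 = 0.1966 m³/s
w_3 = (5.3 − 1.2)/2 = 2.05 m; q_3 = 0.60 × 0.43 × 2.05 = 0.5289 m³/s
w_4 = (7.4 − 4.2)/2 = 1.6 m; q_4 = 0.71 × 0.48 × 1.6 = 0.5453 m³/s
w_5 = (13.9 − 5.3)/2 = 4.3 m; q_5 = 0.65 × 0.42 × 4.3 = 1.174 m³/s
w_6 = (15.2 − 7.4)/2 = 3.9 m; q_6 = 0.55 × 0.38 × 3.9 = 0.8151 m³/s
w_7 = (16.7 − 13.9)/2 = 1.4 m; q_7 = 0.32 × 0.21 × 1.4 = 0.09408 m³/s
w_8 = (16.7 − 15.2)/2 = 0.75 m; q_8 = 0.45 × 0.14 × 0.75 = 0.04725 m³/s
Q = Σ qᵢ = 3.411 m³/s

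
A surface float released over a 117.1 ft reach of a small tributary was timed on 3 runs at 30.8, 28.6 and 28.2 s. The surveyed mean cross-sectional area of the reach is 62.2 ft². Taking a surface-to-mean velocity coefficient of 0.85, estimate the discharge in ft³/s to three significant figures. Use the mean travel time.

t̄ = (30.8 + 28.6 + 28.2) / 3 = 29.2 s
v_surface = L / t̄ = 117.1 / 29.2 = 4.010 ft/s
v_mean = 0.85 × 4.010 = 3.409 ft/s
Q = A × v_mean = 62.2 × 3.409 = 212.0 ft³/s

212 ft³/s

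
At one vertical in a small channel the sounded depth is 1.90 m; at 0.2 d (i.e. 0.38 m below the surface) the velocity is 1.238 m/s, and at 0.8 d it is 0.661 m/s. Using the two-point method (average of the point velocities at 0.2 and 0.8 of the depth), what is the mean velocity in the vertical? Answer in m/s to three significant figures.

v̄ = (1.238 + 0.661) / 2 = 0.9495 m/s

0.950 m/s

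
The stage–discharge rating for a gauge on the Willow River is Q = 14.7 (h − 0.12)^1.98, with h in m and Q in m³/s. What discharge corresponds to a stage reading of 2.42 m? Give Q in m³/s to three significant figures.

Q = 14.7 × (2.42 − 0.12)^1.98 = 14.7 × 2.3^1.98 = 76.48 m³/s

76.5 m³/s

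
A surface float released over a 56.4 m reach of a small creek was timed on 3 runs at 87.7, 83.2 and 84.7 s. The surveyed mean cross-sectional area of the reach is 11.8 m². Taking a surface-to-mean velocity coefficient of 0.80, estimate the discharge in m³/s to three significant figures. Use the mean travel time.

t̄ = (87.7 + 83.2 + 84.7) / 3 = 85.2 s
v_surface = L / t̄ = 56.4 / 85.2 = 0.6620 m/s
v_mean = 0.80 × 0.6620 = 0.5296 m/s
Q = A × v_mean = 11.8 × 0.5296 = 6.249 m³/s

6.25 m³/s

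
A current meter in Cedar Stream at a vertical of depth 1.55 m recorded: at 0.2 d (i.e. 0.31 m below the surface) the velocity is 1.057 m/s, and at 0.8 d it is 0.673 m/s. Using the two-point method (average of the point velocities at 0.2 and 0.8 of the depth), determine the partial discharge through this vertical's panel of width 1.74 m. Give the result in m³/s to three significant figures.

v̄ = (1.057 + 0.673) / 2 = 0.8650 m/s
q = v̄ × d × w = 0.8650 × 1.55 × 1.74 = 2.333 m³/s

2.33 m³/s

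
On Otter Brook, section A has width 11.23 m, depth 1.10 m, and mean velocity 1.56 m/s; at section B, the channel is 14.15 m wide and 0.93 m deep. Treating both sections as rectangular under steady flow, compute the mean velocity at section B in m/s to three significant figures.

Q = A₁V₁ = (11.23×1.10) × 1.56 = 19.27 m³/s
A₂ = 14.15 × 0.93 = 13.16 m²
V₂ = Q/A₂ = 19.27/13.16 = 1.464 m/s

1.46 m/s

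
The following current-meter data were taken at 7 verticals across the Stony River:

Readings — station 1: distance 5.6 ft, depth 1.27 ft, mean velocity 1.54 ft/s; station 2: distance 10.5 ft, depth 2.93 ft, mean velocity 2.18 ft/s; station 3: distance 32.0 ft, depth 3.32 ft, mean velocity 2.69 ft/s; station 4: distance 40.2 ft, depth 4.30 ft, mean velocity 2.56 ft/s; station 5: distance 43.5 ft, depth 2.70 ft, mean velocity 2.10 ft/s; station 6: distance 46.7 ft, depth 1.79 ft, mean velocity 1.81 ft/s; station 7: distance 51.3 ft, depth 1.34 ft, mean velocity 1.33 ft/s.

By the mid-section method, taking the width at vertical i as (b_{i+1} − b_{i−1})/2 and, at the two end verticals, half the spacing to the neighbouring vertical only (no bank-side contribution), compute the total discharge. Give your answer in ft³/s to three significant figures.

320 ft³/s

w_1 = (10.5 − 5.6)/2 = 2.45 ft; q_1 = 1.54 × 1.27 × 2.45 = 4.792 ft³/s
w_2 = (32.0 − 5.6)/2 = 13.2 ft; q_2 = 2.18 × 2.93 × 13.2 = 84.31 ft³/s
w_3 = (40.2 − 10.5)/2 = 14.85 ft; q_3 = 2.69 × 3.32 × 14.85 = 132.6 ft³/s
w_4 = (43.5 − 32.0)/2 = 5.75 ft; q_4 = 2.56 × 4.30 × 5.75 = 63.30 ft³/s
w_5 = (46.7 − 40.2)/2 = 3.25 ft; q_5 = 2.10 × 2.70 × 3.25 = 18.43 ft³/s
w_6 = (51.3 − 43.5)/2 = 3.9 ft; q_6 = 1.81 × 1.79 × 3.9 = 12.64 ft³/s
w_7 = (51.3 − 46.7)/2 = 2.3 ft; q_7 = 1.33 × 1.34 × 2.3 = 4.099 ft³/s
Q = Σ qᵢ = 320.2 ft³/s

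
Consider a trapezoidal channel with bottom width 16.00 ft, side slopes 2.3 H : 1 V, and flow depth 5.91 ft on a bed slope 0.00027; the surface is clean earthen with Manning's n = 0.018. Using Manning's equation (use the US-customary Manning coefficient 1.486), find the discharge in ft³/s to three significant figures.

581 ft³/s

A = (b + z·y)·y = (16.00 + 2.3×5.91)×5.91 = 174.9 ft²
P = b + 2y√(1+z²) = 16.00 + 2×5.91×√(1+2.3²) = 45.64 ft
R = A/P = 174.9/45.64 = 3.832 ft
Q = (1.486/n)·A·R^(2/3)·S^(1/2) = (1.486/0.018) × 174.9 × 3.832^(2/3) × 0.00027^(1/2) = 580.9 ft³/s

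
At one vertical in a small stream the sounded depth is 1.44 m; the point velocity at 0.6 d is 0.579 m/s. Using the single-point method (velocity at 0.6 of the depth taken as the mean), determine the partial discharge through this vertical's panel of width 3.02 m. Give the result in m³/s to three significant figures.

v̄ = v₀.₆ = 0.579 m/s
q = v̄ × d × w = 0.5790 × 1.44 × 3.02 = 2.518 m³/s

2.52 m³/s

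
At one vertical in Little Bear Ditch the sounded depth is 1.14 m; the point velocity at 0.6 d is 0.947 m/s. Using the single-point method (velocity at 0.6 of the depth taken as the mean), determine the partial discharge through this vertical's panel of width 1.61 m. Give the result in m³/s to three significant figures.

1.74 m³/s

v̄ = v₀.₆ = 0.947 m/s
q = v̄ × d × w = 0.9470 × 1.14 × 1.61 = 1.738 m³/s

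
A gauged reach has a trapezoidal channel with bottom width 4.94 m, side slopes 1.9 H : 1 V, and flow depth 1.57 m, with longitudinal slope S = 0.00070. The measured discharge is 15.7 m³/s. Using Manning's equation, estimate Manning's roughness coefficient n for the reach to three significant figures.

A = (b + z·y)·y = (4.94 + 1.9×1.57)×1.57 = 12.44 m²
P = b + 2y√(1+z²) = 4.94 + 2×1.57×√(1+1.9²) = 11.68 m
R = A/P = 12.44/11.68 = 1.065 m
n = (1/Q)·A·R^(2/3)·S^(1/2) = (1/15.7) × 12.44 × 1.043 × 0.02646 = 0.02186

0.0219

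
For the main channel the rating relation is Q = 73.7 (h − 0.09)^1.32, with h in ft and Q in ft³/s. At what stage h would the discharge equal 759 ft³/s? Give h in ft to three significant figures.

h − h₀ = (Q/C)^(1/b) = (759/73.7)^(1/1.32) = 5.851 ft
h = 0.09 + 5.851 = 5.941 ft

5.94 ft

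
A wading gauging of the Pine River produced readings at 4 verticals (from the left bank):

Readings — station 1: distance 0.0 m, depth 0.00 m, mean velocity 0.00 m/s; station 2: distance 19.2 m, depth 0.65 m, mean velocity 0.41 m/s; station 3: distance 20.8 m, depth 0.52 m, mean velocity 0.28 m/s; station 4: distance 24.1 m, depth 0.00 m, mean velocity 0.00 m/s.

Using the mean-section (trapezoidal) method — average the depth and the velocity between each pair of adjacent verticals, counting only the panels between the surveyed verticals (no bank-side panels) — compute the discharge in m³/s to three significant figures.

1.72 m³/s

Panel 1-2: Δb = 19.2 m, d̄ = (0.00+0.65)/2 = 0.325, v̄ = (0.00+0.41)/2 = 0.205 → q = 19.2×0.325×0.205 = 1.279 m³/s
Panel 2-3: Δb = 1.6 m, d̄ = (0.65+0.52)/2 = 0.585, v̄ = (0.41+0.28)/2 = 0.345 → q = 1.6×0.585×0.345 = 0.3229 m³/s
Panel 3-4: Δb = 3.3 m, d̄ = (0.52+0.00)/2 = 0.26, v̄ = (0.28+0.00)/2 = 0.14 → q = 3.3×0.26×0.14 = 0.1201 m³/s
Q = Σ q = 1.722 m³/s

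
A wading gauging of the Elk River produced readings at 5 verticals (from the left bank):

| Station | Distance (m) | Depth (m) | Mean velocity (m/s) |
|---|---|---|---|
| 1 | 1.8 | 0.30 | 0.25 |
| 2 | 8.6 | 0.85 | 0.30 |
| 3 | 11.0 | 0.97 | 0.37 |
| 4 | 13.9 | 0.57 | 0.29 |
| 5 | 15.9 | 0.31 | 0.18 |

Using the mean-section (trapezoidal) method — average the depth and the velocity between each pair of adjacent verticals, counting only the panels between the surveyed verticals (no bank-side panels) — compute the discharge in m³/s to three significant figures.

2.75 m³/s

Panel 1-2: Δb = 6.8 m, d̄ = (0.30+0.85)/2 = 0.575, v̄ = (0.25+0.30)/2 = 0.275 → q = 6.8×0.575×0.275 = 1.075 m³/s
Panel 2-3: Δb = 2.4 m, d̄ = (0.85+0.97)/2 = 0.91, v̄ = (0.30+0.37)/2 = 0.335 → q = 2.4×0.91×0.335 = 0.7316 m³/s
Panel 3-4: Δb = 2.9 m, d̄ = (0.97+0.57)/2 = 0.77, v̄ = (0.37+0.29)/2 = 0.33 → q = 2.9×0.77×0.33 = 0.7369 m³/s
Panel 4-5: Δb = 2 m, d̄ = (0.57+0.31)/2 = 0.44, v̄ = (0.29+0.18)/2 = 0.235 → q = 2×0.44×0.235 = 0.2068 m³/s
Q = Σ q = 2.751 m³/s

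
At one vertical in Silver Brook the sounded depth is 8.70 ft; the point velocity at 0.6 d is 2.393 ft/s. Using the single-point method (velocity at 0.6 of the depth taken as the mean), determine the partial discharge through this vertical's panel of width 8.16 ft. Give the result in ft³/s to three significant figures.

v̄ = v₀.₆ = 2.393 ft/s
q = v̄ × d × w = 2.393 × 8.70 × 8.16 = 169.9 ft³/s

170 ft³/s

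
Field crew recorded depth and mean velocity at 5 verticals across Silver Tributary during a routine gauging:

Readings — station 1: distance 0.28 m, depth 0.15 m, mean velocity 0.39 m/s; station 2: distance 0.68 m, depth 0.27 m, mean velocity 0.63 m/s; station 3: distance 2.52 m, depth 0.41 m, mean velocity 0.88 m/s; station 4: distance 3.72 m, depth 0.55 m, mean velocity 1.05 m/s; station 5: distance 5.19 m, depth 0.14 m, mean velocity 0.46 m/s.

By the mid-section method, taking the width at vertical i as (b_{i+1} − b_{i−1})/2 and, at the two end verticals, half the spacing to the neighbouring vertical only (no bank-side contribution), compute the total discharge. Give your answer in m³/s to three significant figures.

w_1 = (0.68 − 0.28)/2 = 0.2 m; q_1 = 0.39 × 0.15 × 0.2 = 0.01170 m³/s
w_2 = (2.52 − 0.28)/2 = 1.12 m; q_2 = 0.63 × 0.27 × 1.12 = 0.1905 m³/s
w_3 = (3.72 − 0.68)/2 = 1.52 m; q_3 = 0.88 × 0.41 × 1.52 = 0.5484 m³/s
w_4 = (5.19 − 2.52)/2 = 1.335 m; q_4 = 1.05 × 0.55 × 1.335 = 0.7710 m³/s
w_5 = (5.19 − 3.72)/2 = 0.735 m; q_5 = 0.46 × 0.14 × 0.735 = 0.04733 m³/s
Q = Σ qᵢ = 1.569 m³/s

1.57 m³/s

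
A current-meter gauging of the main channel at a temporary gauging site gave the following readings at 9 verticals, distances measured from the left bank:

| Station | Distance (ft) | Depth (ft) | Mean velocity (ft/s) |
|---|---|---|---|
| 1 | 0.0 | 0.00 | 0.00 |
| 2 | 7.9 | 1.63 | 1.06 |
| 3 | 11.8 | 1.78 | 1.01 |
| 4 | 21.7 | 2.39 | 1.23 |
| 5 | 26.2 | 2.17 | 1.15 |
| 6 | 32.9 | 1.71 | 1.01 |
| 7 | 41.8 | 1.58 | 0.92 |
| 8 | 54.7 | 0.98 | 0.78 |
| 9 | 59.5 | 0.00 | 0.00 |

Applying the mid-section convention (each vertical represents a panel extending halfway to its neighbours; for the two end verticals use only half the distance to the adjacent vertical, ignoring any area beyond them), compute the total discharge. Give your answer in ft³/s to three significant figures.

w_2 = (11.8 − 0.0)/2 = 5.9 ft; q_2 = 1.06 × 1.63 × 5.9 = 10.19 ft³/s
w_3 = (21.7 − 7.9)/2 = 6.9 ft; q_3 = 1.01 × 1.78 × 6.9 = 12.40 ft³/s
w_4 = (26.2 − 11.8)/2 = 7.2 ft; q_4 = 1.23 × 2.39 × 7.2 = 21.17 ft³/s
w_5 = (32.9 − 21.7)/2 = 5.6 ft; q_5 = 1.15 × 2.17 × 5.6 = 13.97 ft³/s
w_6 = (41.8 − 26.2)/2 = 7.8 ft; q_6 = 1.01 × 1.71 × 7.8 = 13.47 ft³/s
w_7 = (54.7 − 32.9)/2 = 10.9 ft; q_7 = 0.92 × 1.58 × 10.9 = 15.84 ft³/s
w_8 = (59.5 − 41.8)/2 = 8.85 ft; q_8 = 0.78 × 0.98 × 8.85 = 6.765 ft³/s
Stations 1, 9 contribute zero (depth or velocity is 0).
Q = Σ qᵢ = 93.82 ft³/s

93.8 ft³/s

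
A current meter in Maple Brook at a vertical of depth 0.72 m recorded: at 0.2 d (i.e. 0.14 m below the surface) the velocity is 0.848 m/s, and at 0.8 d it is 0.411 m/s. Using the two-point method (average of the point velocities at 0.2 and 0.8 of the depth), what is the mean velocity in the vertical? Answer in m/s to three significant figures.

v̄ = (0.848 + 0.411) / 2 = 0.6295 m/s

0.630 m/s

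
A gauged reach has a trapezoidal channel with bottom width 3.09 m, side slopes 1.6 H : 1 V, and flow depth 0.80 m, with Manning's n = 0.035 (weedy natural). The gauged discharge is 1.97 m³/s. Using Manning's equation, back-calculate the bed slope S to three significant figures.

0.000819

A = (b + z·y)·y = (3.09 + 1.6×0.80)×0.80 = 3.496 m²
P = b + 2y√(1+z²) = 3.09 + 2×0.80×√(1+1.6²) = 6.109 m
R = A/P = 3.496/6.109 = 0.5723 m
S = (Q·n / (1·A·R^(2/3)))² = (1.97×0.035 / (1×3.496×0.6893))² = 0.0008187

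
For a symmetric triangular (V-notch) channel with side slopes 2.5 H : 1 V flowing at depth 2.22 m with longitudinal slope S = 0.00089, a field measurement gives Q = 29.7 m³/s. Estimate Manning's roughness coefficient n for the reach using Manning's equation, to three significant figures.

0.0126

A = z·y² = 2.5×2.22² = 12.32 m²
P = 2y√(1+z²) = 2×2.22×√(1+2.5²) = 11.96 m
R = A/P = 12.32/11.96 = 1.031 m
n = (1/Q)·A·R^(2/3)·S^(1/2) = (1/29.7) × 12.32 × 1.020 × 0.02983 = 0.01263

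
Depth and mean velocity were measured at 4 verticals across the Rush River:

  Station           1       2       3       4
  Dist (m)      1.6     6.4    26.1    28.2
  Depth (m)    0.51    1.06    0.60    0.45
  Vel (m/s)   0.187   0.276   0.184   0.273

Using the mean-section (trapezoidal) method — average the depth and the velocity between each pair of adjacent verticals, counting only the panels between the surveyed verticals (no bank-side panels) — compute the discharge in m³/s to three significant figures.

4.88 m³/s

Panel 1-2: Δb = 4.8 m, d̄ = (0.51+1.06)/2 = 0.785, v̄ = (0.187+0.276)/2 = 0.2315 → q = 4.8×0.785×0.2315 = 0.8723 m³/s
Panel 2-3: Δb = 19.7 m, d̄ = (1.06+0.60)/2 = 0.83, v̄ = (0.276+0.184)/2 = 0.23 → q = 19.7×0.83×0.23 = 3.761 m³/s
Panel 3-4: Δb = 2.1 m, d̄ = (0.60+0.45)/2 = 0.525, v̄ = (0.184+0.273)/2 = 0.2285 → q = 2.1×0.525×0.2285 = 0.2519 m³/s
Q = Σ q = 4.885 m³/s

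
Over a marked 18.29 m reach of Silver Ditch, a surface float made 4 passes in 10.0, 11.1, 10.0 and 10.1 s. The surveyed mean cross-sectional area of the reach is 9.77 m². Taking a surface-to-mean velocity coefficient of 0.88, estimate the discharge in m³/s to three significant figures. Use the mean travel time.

t̄ = (10.0 + 11.1 + 10.0 + 10.1) / 4 = 10.3 s
v_surface = L / t̄ = 18.29 / 10.3 = 1.776 m/s
v_mean = 0.88 × 1.776 = 1.563 m/s
Q = A × v_mean = 9.77 × 1.563 = 15.27 m³/s

15.3 m³/s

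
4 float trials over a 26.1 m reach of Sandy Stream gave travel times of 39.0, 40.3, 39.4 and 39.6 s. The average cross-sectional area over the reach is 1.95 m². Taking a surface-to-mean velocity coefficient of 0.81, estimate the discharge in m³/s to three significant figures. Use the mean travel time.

1.04 m³/s

t̄ = (39.0 + 40.3 + 39.4 + 39.6) / 4 = 39.575 s
v_surface = L / t̄ = 26.1 / 39.575 = 0.6595 m/s
v_mean = 0.81 × 0.6595 = 0.5342 m/s
Q = A × v_mean = 1.95 × 0.5342 = 1.042 m³/s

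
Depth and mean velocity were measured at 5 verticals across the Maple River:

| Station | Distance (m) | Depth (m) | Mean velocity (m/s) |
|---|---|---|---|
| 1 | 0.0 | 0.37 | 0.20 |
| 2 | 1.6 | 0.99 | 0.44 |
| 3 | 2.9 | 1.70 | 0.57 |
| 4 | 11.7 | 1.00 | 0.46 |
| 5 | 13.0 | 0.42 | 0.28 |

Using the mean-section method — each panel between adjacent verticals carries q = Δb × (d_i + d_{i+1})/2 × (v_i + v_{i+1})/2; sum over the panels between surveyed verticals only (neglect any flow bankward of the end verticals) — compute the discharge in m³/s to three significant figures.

Panel 1-2: Δb = 1.6 m, d̄ = (0.37+0.99)/2 = 0.68, v̄ = (0.20+0.44)/2 = 0.32 → q = 1.6×0.68×0.32 = 0.3482 m³/s
Panel 2-3: Δb = 1.3 m, d̄ = (0.99+1.70)/2 = 1.345, v̄ = (0.44+0.57)/2 = 0.505 → q = 1.3×1.345×0.505 = 0.8830 m³/s
Panel 3-4: Δb = 8.8 m, d̄ = (1.70+1.00)/2 = 1.35, v̄ = (0.57+0.46)/2 = 0.515 → q = 8.8×1.35×0.515 = 6.118 m³/s
Panel 4-5: Δb = 1.3 m, d̄ = (1.00+0.42)/2 = 0.71, v̄ = (0.46+0.28)/2 = 0.37 → q = 1.3×0.71×0.37 = 0.3415 m³/s
Q = Σ q = 7.691 m³/s

7.69 m³/s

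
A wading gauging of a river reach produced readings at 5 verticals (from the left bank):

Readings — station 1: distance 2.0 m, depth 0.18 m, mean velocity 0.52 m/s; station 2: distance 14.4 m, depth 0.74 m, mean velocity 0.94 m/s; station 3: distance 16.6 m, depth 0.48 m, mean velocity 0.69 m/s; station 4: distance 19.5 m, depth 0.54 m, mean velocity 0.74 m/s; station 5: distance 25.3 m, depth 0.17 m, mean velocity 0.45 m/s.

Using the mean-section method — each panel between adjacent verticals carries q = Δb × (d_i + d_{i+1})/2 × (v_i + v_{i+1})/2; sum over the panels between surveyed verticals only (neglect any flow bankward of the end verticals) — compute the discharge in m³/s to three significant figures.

Panel 1-2: Δb = 12.4 m, d̄ = (0.18+0.74)/2 = 0.46, v̄ = (0.52+0.94)/2 = 0.73 → q = 12.4×0.46×0.73 = 4.164 m³/s
Panel 2-3: Δb = 2.2 m, d̄ = (0.74+0.48)/2 = 0.61, v̄ = (0.94+0.69)/2 = 0.815 → q = 2.2×0.61×0.815 = 1.094 m³/s
Panel 3-4: Δb = 2.9 m, d̄ = (0.48+0.54)/2 = 0.51, v̄ = (0.69+0.74)/2 = 0.715 → q = 2.9×0.51×0.715 = 1.057 m³/s
Panel 4-5: Δb = 5.8 m, d̄ = (0.54+0.17)/2 = 0.355, v̄ = (0.74+0.45)/2 = 0.595 → q = 5.8×0.355×0.595 = 1.225 m³/s
Q = Σ q = 7.540 m³/s

7.54 m³/s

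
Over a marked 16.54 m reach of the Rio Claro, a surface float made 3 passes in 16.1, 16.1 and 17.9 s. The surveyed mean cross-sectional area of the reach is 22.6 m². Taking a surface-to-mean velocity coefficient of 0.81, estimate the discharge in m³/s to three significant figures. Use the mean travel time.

18.1 m³/s

t̄ = (16.1 + 16.1 + 17.9) / 3 = 16.7 s
v_surface = L / t̄ = 16.54 / 16.7 = 0.9904 m/s
v_mean = 0.81 × 0.9904 = 0.8022 m/s
Q = A × v_mean = 22.6 × 0.8022 = 18.13 m³/s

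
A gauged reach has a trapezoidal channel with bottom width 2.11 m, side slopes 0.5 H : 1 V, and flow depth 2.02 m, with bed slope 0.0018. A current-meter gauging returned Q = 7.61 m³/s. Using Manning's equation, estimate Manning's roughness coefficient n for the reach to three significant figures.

0.0340

A = (b + z·y)·y = (2.11 + 0.5×2.02)×2.02 = 6.302 m²
P = b + 2y√(1+z²) = 2.11 + 2×2.02×√(1+0.5²) = 6.627 m
R = A/P = 6.302/6.627 = 0.9510 m
n = (1/Q)·A·R^(2/3)·S^(1/2) = (1/7.61) × 6.302 × 0.9671 × 0.04243 = 0.03398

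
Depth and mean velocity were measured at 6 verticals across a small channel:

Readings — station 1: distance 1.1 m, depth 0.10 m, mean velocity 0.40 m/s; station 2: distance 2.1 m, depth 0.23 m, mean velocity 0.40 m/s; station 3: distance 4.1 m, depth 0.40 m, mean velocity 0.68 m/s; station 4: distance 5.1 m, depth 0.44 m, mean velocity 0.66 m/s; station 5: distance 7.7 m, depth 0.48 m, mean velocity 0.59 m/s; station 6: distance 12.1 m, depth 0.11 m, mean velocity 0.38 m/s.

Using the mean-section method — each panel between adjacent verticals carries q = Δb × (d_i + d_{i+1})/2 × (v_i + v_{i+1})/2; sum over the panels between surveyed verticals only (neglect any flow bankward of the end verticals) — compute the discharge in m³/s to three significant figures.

2.06 m³/s

Panel 1-2: Δb = 1 m, d̄ = (0.10+0.23)/2 = 0.165, v̄ = (0.40+0.40)/2 = 0.4 → q = 1×0.165×0.4 = 0.06600 m³/s
Panel 2-3: Δb = 2 m, d̄ = (0.23+0.40)/2 = 0.315, v̄ = (0.40+0.68)/2 = 0.54 → q = 2×0.315×0.54 = 0.3402 m³/s
Panel 3-4: Δb = 1 m, d̄ = (0.40+0.44)/2 = 0.42, v̄ = (0.68+0.66)/2 = 0.67 → q = 1×0.42×0.67 = 0.2814 m³/s
Panel 4-5: Δb = 2.6 m, d̄ = (0.44+0.48)/2 = 0.46, v̄ = (0.66+0.59)/2 = 0.625 → q = 2.6×0.46×0.625 = 0.7475 m³/s
Panel 5-6: Δb = 4.4 m, d̄ = (0.48+0.11)/2 = 0.295, v̄ = (0.59+0.38)/2 = 0.485 → q = 4.4×0.295×0.485 = 0.6295 m³/s
Q = Σ q = 2.065 m³/s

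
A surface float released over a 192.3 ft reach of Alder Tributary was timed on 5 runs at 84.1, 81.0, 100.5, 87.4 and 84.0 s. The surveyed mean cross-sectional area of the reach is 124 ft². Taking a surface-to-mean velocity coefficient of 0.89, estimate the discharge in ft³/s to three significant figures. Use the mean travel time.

t̄ = (84.1 + 81.0 + 100.5 + 87.4 + 84.0) / 5 = 87.4 s
v_surface = L / t̄ = 192.3 / 87.4 = 2.200 ft/s
v_mean = 0.89 × 2.200 = 1.958 ft/s
Q = A × v_mean = 124 × 1.958 = 242.8 ft³/s

243 ft³/s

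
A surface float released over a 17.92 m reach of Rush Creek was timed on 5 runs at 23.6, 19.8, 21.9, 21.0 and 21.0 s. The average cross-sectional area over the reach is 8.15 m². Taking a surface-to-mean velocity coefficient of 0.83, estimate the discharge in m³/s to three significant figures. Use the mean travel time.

5.65 m³/s

t̄ = (23.6 + 19.8 + 21.9 + 21.0 + 21.0) / 5 = 21.46 s
v_surface = L / t̄ = 17.92 / 21.46 = 0.8350 m/s
v_mean = 0.83 × 0.8350 = 0.6931 m/s
Q = A × v_mean = 8.15 × 0.6931 = 5.649 m³/s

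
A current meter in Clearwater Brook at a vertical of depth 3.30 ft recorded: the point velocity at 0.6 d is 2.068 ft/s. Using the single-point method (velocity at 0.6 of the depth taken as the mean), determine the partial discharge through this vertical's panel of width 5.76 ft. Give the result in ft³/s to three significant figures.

v̄ = v₀.₆ = 2.068 ft/s
q = v̄ × d × w = 2.068 × 3.30 × 5.76 = 39.31 ft³/s

39.3 ft³/s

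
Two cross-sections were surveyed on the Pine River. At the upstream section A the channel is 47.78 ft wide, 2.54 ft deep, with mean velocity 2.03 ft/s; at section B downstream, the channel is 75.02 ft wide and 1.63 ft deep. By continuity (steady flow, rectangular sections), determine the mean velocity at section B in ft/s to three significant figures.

Q = A₁V₁ = (47.78×2.54) × 2.03 = 246.4 ft³/s
A₂ = 75.02 × 1.63 = 122.3 ft²
V₂ = Q/A₂ = 246.4/122.3 = 2.015 ft/s

2.01 ft/s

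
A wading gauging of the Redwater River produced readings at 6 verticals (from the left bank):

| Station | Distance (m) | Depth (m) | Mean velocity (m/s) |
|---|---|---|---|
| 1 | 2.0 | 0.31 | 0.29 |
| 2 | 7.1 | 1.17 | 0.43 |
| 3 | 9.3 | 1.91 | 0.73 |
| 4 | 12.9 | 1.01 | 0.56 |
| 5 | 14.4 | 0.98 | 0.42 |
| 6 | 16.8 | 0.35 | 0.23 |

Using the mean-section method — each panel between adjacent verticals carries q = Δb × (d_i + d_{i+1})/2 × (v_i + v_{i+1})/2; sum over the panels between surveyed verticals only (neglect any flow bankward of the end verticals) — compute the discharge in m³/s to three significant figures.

Panel 1-2: Δb = 5.1 m, d̄ = (0.31+1.17)/2 = 0.74, v̄ = (0.29+0.43)/2 = 0.36 → q = 5.1×0.74×0.36 = 1.359 m³/s
Panel 2-3: Δb = 2.2 m, d̄ = (1.17+1.91)/2 = 1.54, v̄ = (0.43+0.73)/2 = 0.58 → q = 2.2×1.54×0.58 = 1.965 m³/s
Panel 3-4: Δb = 3.6 m, d̄ = (1.91+1.01)/2 = 1.46, v̄ = (0.73+0.56)/2 = 0.645 → q = 3.6×1.46×0.645 = 3.390 m³/s
Panel 4-5: Δb = 1.5 m, d̄ = (1.01+0.98)/2 = 0.995, v̄ = (0.56+0.42)/2 = 0.49 → q = 1.5×0.995×0.49 = 0.7313 m³/s
Panel 5-6: Δb = 2.4 m, d̄ = (0.98+0.35)/2 = 0.665, v̄ = (0.42+0.23)/2 = 0.325 → q = 2.4×0.665×0.325 = 0.5187 m³/s
Q = Σ q = 7.964 m³/s

7.96 m³/s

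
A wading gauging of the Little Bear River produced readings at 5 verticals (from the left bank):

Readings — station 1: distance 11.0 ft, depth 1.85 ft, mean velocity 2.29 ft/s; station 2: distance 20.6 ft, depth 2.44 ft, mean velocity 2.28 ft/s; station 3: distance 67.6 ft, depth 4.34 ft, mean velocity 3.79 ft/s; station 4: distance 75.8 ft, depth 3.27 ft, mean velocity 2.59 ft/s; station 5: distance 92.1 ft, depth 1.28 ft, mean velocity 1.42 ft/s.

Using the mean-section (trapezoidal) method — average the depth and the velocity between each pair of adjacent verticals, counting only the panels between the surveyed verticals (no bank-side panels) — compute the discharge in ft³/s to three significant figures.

705 ft³/s

Panel 1-2: Δb = 9.6 ft, d̄ = (1.85+2.44)/2 = 2.145, v̄ = (2.29+2.28)/2 = 2.285 → q = 9.6×2.145×2.285 = 47.05 ft³/s
Panel 2-3: Δb = 47 ft, d̄ = (2.44+4.34)/2 = 3.39, v̄ = (2.28+3.79)/2 = 3.035 → q = 47×3.39×3.035 = 483.6 ft³/s
Panel 3-4: Δb = 8.2 ft, d̄ = (4.34+3.27)/2 = 3.805, v̄ = (3.79+2.59)/2 = 3.19 → q = 8.2×3.805×3.19 = 99.53 ft³/s
Panel 4-5: Δb = 16.3 ft, d̄ = (3.27+1.28)/2 = 2.275, v̄ = (2.59+1.42)/2 = 2.005 → q = 16.3×2.275×2.005 = 74.35 ft³/s
Q = Σ q = 704.5 ft³/s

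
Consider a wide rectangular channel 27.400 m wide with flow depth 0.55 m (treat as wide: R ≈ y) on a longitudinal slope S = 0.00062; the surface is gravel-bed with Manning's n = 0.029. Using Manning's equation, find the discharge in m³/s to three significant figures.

A = b·y = 27.400 × 0.55 = 15.07 m²
Wide channel: R ≈ y = 0.55 m
Q = (1/n)·A·R^(2/3)·S^(1/2) = (1/0.029) × 15.07 × 0.5500^(2/3) × 0.00062^(1/2) = 8.686 m³/s

8.69 m³/s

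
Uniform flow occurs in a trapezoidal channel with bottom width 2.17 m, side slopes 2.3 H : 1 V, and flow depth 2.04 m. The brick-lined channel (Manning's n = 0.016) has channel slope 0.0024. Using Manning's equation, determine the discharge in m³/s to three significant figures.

46.5 m³/s

A = (b + z·y)·y = (2.17 + 2.3×2.04)×2.04 = 14.00 m²
P = b + 2y√(1+z²) = 2.17 + 2×2.04×√(1+2.3²) = 12.40 m
R = A/P = 14.00/12.40 = 1.129 m
Q = (1/n)·A·R^(2/3)·S^(1/2) = (1/0.016) × 14.00 × 1.129^(2/3) × 0.0024^(1/2) = 46.46 m³/s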